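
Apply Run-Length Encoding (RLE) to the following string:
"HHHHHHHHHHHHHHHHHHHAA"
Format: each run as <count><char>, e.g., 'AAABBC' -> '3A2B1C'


Scanning runs left to right:
  i=0: run of 'H' x 19 -> '19H'
  i=19: run of 'A' x 2 -> '2A'

RLE = 19H2A


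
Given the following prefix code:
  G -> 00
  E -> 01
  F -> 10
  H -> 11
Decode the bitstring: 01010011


Decoding step by step:
Bits 01 -> E
Bits 01 -> E
Bits 00 -> G
Bits 11 -> H


Decoded message: EEGH


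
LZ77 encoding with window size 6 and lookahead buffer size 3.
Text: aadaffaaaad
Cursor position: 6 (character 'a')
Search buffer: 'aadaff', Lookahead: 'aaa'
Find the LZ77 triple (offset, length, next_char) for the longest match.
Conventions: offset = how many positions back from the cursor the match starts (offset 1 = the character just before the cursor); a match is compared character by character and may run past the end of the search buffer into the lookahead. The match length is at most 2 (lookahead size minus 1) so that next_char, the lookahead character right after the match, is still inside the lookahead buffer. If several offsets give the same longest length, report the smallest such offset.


Try each offset into the search buffer:
  offset=1 (pos 5, char 'f'): match length 0
  offset=2 (pos 4, char 'f'): match length 0
  offset=3 (pos 3, char 'a'): match length 1
  offset=4 (pos 2, char 'd'): match length 0
  offset=5 (pos 1, char 'a'): match length 1
  offset=6 (pos 0, char 'a'): match length 2
Longest match has length 2 at offset 6.
next_char = character at position 6 + 2 = 8 -> 'a'

Best match: offset=6, length=2 (matching 'aa' starting at position 0)
LZ77 triple: (6, 2, 'a')


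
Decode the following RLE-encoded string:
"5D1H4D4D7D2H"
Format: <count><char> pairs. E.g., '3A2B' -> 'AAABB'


Expanding each <count><char> pair:
  5D -> 'DDDDD'
  1H -> 'H'
  4D -> 'DDDD'
  4D -> 'DDDD'
  7D -> 'DDDDDDD'
  2H -> 'HH'

Decoded = DDDDDHDDDDDDDDDDDDDDDHH


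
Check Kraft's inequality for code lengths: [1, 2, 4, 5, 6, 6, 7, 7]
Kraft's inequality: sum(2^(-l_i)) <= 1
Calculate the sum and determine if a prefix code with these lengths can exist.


Sum = 2^(-1) + 2^(-2) + 2^(-4) + 2^(-5) + 2^(-6) + 2^(-6) + 2^(-7) + 2^(-7)
    = 0.5 + 0.25 + 0.0625 + 0.03125 + 0.015625 + 0.015625 + 0.0078125 + 0.0078125
    = 114/128 = 0.890625
Since 0.890625 <= 1, Kraft's inequality IS satisfied.
A prefix code with these lengths CAN exist.

Kraft sum = 0.890625. Satisfied.


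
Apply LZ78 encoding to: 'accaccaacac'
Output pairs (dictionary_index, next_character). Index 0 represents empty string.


LZ78 encoding steps:
Dictionary: {0: ''}
Step 1: w='' (idx 0), next='a' -> output (0, 'a'), add 'a' as idx 1
Step 2: w='' (idx 0), next='c' -> output (0, 'c'), add 'c' as idx 2
Step 3: w='c' (idx 2), next='a' -> output (2, 'a'), add 'ca' as idx 3
Step 4: w='c' (idx 2), next='c' -> output (2, 'c'), add 'cc' as idx 4
Step 5: w='a' (idx 1), next='a' -> output (1, 'a'), add 'aa' as idx 5
Step 6: w='ca' (idx 3), next='c' -> output (3, 'c'), add 'cac' as idx 6


Encoded: [(0, 'a'), (0, 'c'), (2, 'a'), (2, 'c'), (1, 'a'), (3, 'c')]


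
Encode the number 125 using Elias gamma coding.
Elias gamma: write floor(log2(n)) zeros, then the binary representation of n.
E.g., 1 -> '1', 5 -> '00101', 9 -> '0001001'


num_bits = floor(log2(125)) + 1 = 7
leading_zeros = num_bits - 1 = 6
binary(125) = 1111101

Elias gamma(125) = '000000' + '1111101' = 0000001111101 (13 bits)


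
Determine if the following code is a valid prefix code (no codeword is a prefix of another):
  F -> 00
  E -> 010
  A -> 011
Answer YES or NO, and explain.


Checking each pair (does one codeword prefix another?):
  F='00' vs E='010': no prefix
  F='00' vs A='011': no prefix
  E='010' vs F='00': no prefix
  E='010' vs A='011': no prefix
  A='011' vs F='00': no prefix
  A='011' vs E='010': no prefix
No violation found over all pairs.

YES -- this is a valid prefix code. No codeword is a prefix of any other codeword.


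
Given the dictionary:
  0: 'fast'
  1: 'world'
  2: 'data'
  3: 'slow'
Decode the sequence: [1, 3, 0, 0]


Look up each index in the dictionary:
  1 -> 'world'
  3 -> 'slow'
  0 -> 'fast'
  0 -> 'fast'

Decoded: "world slow fast fast"


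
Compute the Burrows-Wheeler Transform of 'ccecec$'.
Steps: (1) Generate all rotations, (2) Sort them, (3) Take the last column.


Rotations (sorted):
  0: $ccecec -> last char: c
  1: c$ccece -> last char: e
  2: ccecec$ -> last char: $
  3: cec$cce -> last char: e
  4: cecec$c -> last char: c
  5: ec$ccec -> last char: c
  6: ecec$cc -> last char: c


BWT = ce$eccc


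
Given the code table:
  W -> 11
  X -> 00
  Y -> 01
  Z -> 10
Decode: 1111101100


Decoding:
11 -> W
11 -> W
10 -> Z
11 -> W
00 -> X


Result: WWZWX


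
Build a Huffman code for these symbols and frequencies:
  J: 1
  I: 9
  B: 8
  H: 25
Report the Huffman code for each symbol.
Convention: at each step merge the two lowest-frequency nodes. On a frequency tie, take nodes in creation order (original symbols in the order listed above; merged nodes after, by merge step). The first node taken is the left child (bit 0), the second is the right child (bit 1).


Huffman tree construction:
Step 1: Merge J(1) + B(8) = 9
Step 2: Merge I(9) + (J+B)(9) = 18
Step 3: Merge (I+(J+B))(18) + H(25) = 43
Read each symbol's code off the tree from the root (left child = 0, right child = 1).

Codes:
  J: 010 (length 3)
  I: 00 (length 2)
  B: 011 (length 3)
  H: 1 (length 1)
Average code length: 70/43 = 1.6279 bits/symbol


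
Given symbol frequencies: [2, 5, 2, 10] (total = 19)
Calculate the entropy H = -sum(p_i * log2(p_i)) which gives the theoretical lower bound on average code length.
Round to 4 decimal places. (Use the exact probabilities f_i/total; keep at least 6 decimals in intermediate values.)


Per-symbol terms -p_i * log2(p_i) with p_i = f_i/19:
  p = 2/19 = 0.105263: log2(p) = -3.247928, -p*log2(p) = 0.341887
  p = 5/19 = 0.263158: log2(p) = -1.925999, -p*log2(p) = 0.506842
  p = 2/19 = 0.105263: log2(p) = -3.247928, -p*log2(p) = 0.341887
  p = 10/19 = 0.526316: log2(p) = -0.925999, -p*log2(p) = 0.487368
H = 0.341887 + 0.506842 + 0.341887 + 0.487368 = 1.677984

H = 1.678 bits/symbol


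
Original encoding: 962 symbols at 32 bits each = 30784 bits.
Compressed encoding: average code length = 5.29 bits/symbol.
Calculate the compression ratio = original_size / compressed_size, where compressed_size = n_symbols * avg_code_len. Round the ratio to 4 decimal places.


original_size = n_symbols * orig_bits = 962 * 32 = 30784 bits
compressed_size = n_symbols * avg_code_len = 962 * 5.29 = 5088.98 bits
ratio = original_size / compressed_size = 30784 / 5088.98 = 6.0491

Compression ratio = 6.0491


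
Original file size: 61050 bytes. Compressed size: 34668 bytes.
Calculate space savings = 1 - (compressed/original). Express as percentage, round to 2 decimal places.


ratio = compressed/original = 34668/61050 = 0.567862
savings = 1 - ratio = 1 - 0.567862 = 0.432138
as a percentage: 0.432138 * 100 = 43.21%

Space savings = 1 - 34668/61050 = 43.21%


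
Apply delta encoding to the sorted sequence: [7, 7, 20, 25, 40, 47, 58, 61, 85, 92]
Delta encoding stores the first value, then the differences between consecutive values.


First value: 7
Deltas:
  7 - 7 = 0
  20 - 7 = 13
  25 - 20 = 5
  40 - 25 = 15
  47 - 40 = 7
  58 - 47 = 11
  61 - 58 = 3
  85 - 61 = 24
  92 - 85 = 7


Delta encoded: [7, 0, 13, 5, 15, 7, 11, 3, 24, 7]


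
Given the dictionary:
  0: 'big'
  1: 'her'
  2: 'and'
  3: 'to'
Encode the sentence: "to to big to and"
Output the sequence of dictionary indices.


Look up each word in the dictionary:
  'to' -> 3
  'to' -> 3
  'big' -> 0
  'to' -> 3
  'and' -> 2

Encoded: [3, 3, 0, 3, 2]


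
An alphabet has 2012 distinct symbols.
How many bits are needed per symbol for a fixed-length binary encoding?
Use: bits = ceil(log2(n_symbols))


log2(2012) = 10.9744
Bracket: 2^10 = 1024 < 2012 <= 2^11 = 2048
So ceil(log2(2012)) = 11

bits = ceil(log2(2012)) = ceil(10.9744) = 11 bits


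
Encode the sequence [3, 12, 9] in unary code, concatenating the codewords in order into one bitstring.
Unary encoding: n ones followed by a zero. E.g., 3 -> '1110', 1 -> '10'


Encode each number as n ones followed by a terminating 0:
  3 -> 1110 (4 bits)
  12 -> 1111111111110 (13 bits)
  9 -> 1111111110 (10 bits)
Total length = 4 + 13 + 10 = 27 bits.

Unary([3, 12, 9]) = 111011111111111101111111110 (27 bits)


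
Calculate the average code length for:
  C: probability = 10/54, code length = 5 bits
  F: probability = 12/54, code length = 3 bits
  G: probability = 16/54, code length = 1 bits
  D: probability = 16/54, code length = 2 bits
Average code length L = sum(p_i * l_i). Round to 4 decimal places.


Weighted contributions p_i * l_i:
  C: (10/54) * 5 = 50/54
  F: (12/54) * 3 = 36/54
  G: (16/54) * 1 = 16/54
  D: (16/54) * 2 = 32/54
Sum = (50 + 36 + 16 + 32)/54 = 134/54

L = 134/54 = 2.4815 bits/symbol


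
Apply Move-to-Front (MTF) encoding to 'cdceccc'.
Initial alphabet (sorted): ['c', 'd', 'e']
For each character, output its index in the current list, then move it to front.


MTF encoding:
'c': index 0 in ['c', 'd', 'e'] -> ['c', 'd', 'e']
'd': index 1 in ['c', 'd', 'e'] -> ['d', 'c', 'e']
'c': index 1 in ['d', 'c', 'e'] -> ['c', 'd', 'e']
'e': index 2 in ['c', 'd', 'e'] -> ['e', 'c', 'd']
'c': index 1 in ['e', 'c', 'd'] -> ['c', 'e', 'd']
'c': index 0 in ['c', 'e', 'd'] -> ['c', 'e', 'd']
'c': index 0 in ['c', 'e', 'd'] -> ['c', 'e', 'd']


Output: [0, 1, 1, 2, 1, 0, 0]


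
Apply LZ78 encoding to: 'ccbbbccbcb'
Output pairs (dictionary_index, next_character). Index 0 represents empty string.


LZ78 encoding steps:
Dictionary: {0: ''}
Step 1: w='' (idx 0), next='c' -> output (0, 'c'), add 'c' as idx 1
Step 2: w='c' (idx 1), next='b' -> output (1, 'b'), add 'cb' as idx 2
Step 3: w='' (idx 0), next='b' -> output (0, 'b'), add 'b' as idx 3
Step 4: w='b' (idx 3), next='c' -> output (3, 'c'), add 'bc' as idx 4
Step 5: w='cb' (idx 2), next='c' -> output (2, 'c'), add 'cbc' as idx 5
Step 6: w='b' (idx 3), end of input -> output (3, '')


Encoded: [(0, 'c'), (1, 'b'), (0, 'b'), (3, 'c'), (2, 'c'), (3, '')]


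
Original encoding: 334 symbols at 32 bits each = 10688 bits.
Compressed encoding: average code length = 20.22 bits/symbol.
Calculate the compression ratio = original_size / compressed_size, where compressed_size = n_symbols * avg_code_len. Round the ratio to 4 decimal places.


original_size = n_symbols * orig_bits = 334 * 32 = 10688 bits
compressed_size = n_symbols * avg_code_len = 334 * 20.22 = 6753.48 bits
ratio = original_size / compressed_size = 10688 / 6753.48 = 1.5826

Compression ratio = 1.5826


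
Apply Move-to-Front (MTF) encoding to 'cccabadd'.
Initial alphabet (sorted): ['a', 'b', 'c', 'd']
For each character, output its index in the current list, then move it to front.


MTF encoding:
'c': index 2 in ['a', 'b', 'c', 'd'] -> ['c', 'a', 'b', 'd']
'c': index 0 in ['c', 'a', 'b', 'd'] -> ['c', 'a', 'b', 'd']
'c': index 0 in ['c', 'a', 'b', 'd'] -> ['c', 'a', 'b', 'd']
'a': index 1 in ['c', 'a', 'b', 'd'] -> ['a', 'c', 'b', 'd']
'b': index 2 in ['a', 'c', 'b', 'd'] -> ['b', 'a', 'c', 'd']
'a': index 1 in ['b', 'a', 'c', 'd'] -> ['a', 'b', 'c', 'd']
'd': index 3 in ['a', 'b', 'c', 'd'] -> ['d', 'a', 'b', 'c']
'd': index 0 in ['d', 'a', 'b', 'c'] -> ['d', 'a', 'b', 'c']


Output: [2, 0, 0, 1, 2, 1, 3, 0]


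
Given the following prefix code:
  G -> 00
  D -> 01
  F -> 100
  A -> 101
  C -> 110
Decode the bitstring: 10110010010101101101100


Decoding step by step:
Bits 101 -> A
Bits 100 -> F
Bits 100 -> F
Bits 101 -> A
Bits 01 -> D
Bits 101 -> A
Bits 101 -> A
Bits 100 -> F


Decoded message: AFFADAAF


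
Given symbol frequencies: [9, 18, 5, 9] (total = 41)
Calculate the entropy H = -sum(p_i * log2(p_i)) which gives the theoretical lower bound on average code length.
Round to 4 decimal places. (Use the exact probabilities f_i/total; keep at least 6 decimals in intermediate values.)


Per-symbol terms -p_i * log2(p_i) with p_i = f_i/41:
  p = 9/41 = 0.219512: log2(p) = -2.187627, -p*log2(p) = 0.480211
  p = 18/41 = 0.439024: log2(p) = -1.187627, -p*log2(p) = 0.521397
  p = 5/41 = 0.121951: log2(p) = -3.035624, -p*log2(p) = 0.370198
  p = 9/41 = 0.219512: log2(p) = -2.187627, -p*log2(p) = 0.480211
H = 0.480211 + 0.521397 + 0.370198 + 0.480211 = 1.852017

H = 1.852 bits/symbol


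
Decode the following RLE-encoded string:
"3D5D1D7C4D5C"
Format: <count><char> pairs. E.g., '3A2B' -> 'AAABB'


Expanding each <count><char> pair:
  3D -> 'DDD'
  5D -> 'DDDDD'
  1D -> 'D'
  7C -> 'CCCCCCC'
  4D -> 'DDDD'
  5C -> 'CCCCC'

Decoded = DDDDDDDDDCCCCCCCDDDDCCCCC


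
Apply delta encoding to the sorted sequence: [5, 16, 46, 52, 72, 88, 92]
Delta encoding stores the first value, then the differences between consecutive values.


First value: 5
Deltas:
  16 - 5 = 11
  46 - 16 = 30
  52 - 46 = 6
  72 - 52 = 20
  88 - 72 = 16
  92 - 88 = 4


Delta encoded: [5, 11, 30, 6, 20, 16, 4]


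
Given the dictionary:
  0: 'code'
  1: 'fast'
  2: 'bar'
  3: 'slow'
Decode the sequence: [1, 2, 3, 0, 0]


Look up each index in the dictionary:
  1 -> 'fast'
  2 -> 'bar'
  3 -> 'slow'
  0 -> 'code'
  0 -> 'code'

Decoded: "fast bar slow code code"


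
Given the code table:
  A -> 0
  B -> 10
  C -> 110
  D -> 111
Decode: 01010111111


Decoding:
0 -> A
10 -> B
10 -> B
111 -> D
111 -> D


Result: ABBDD


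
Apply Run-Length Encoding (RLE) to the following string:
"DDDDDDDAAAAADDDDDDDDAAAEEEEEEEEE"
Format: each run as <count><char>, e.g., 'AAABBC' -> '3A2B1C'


Scanning runs left to right:
  i=0: run of 'D' x 7 -> '7D'
  i=7: run of 'A' x 5 -> '5A'
  i=12: run of 'D' x 8 -> '8D'
  i=20: run of 'A' x 3 -> '3A'
  i=23: run of 'E' x 9 -> '9E'

RLE = 7D5A8D3A9E


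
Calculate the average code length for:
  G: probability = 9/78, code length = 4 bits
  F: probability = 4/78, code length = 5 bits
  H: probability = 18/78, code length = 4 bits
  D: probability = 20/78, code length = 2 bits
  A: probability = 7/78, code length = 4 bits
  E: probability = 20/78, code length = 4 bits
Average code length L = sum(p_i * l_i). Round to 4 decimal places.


Weighted contributions p_i * l_i:
  G: (9/78) * 4 = 36/78
  F: (4/78) * 5 = 20/78
  H: (18/78) * 4 = 72/78
  D: (20/78) * 2 = 40/78
  A: (7/78) * 4 = 28/78
  E: (20/78) * 4 = 80/78
Sum = (36 + 20 + 72 + 40 + 28 + 80)/78 = 276/78

L = 276/78 = 3.5385 bits/symbol


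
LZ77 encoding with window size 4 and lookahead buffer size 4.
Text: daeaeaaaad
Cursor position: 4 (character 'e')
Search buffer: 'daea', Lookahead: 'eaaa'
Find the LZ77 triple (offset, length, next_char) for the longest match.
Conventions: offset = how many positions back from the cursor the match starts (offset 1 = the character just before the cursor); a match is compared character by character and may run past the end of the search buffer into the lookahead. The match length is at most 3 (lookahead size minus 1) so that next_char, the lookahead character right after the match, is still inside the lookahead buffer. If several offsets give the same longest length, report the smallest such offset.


Try each offset into the search buffer:
  offset=1 (pos 3, char 'a'): match length 0
  offset=2 (pos 2, char 'e'): match length 2
  offset=3 (pos 1, char 'a'): match length 0
  offset=4 (pos 0, char 'd'): match length 0
Longest match has length 2 at offset 2.
next_char = character at position 4 + 2 = 6 -> 'a'

Best match: offset=2, length=2 (matching 'ea' starting at position 2)
LZ77 triple: (2, 2, 'a')


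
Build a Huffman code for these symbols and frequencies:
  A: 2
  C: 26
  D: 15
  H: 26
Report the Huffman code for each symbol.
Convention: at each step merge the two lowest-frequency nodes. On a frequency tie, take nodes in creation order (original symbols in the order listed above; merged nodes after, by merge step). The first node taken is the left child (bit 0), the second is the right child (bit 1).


Huffman tree construction:
Step 1: Merge A(2) + D(15) = 17
Step 2: Merge (A+D)(17) + C(26) = 43
Step 3: Merge H(26) + ((A+D)+C)(43) = 69
Read each symbol's code off the tree from the root (left child = 0, right child = 1).

Codes:
  A: 100 (length 3)
  C: 11 (length 2)
  D: 101 (length 3)
  H: 0 (length 1)
Average code length: 129/69 = 1.8696 bits/symbol


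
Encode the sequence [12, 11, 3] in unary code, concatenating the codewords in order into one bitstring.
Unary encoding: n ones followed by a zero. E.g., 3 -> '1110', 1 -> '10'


Encode each number as n ones followed by a terminating 0:
  12 -> 1111111111110 (13 bits)
  11 -> 111111111110 (12 bits)
  3 -> 1110 (4 bits)
Total length = 13 + 12 + 4 = 29 bits.

Unary([12, 11, 3]) = 11111111111101111111111101110 (29 bits)


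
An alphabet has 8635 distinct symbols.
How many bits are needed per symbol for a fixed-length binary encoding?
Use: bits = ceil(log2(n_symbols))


log2(8635) = 13.076
Bracket: 2^13 = 8192 < 8635 <= 2^14 = 16384
So ceil(log2(8635)) = 14

bits = ceil(log2(8635)) = ceil(13.076) = 14 bits


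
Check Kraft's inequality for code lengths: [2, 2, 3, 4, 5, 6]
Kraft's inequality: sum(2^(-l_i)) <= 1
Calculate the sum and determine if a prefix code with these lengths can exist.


Sum = 2^(-2) + 2^(-2) + 2^(-3) + 2^(-4) + 2^(-5) + 2^(-6)
    = 0.25 + 0.25 + 0.125 + 0.0625 + 0.03125 + 0.015625
    = 47/64 = 0.734375
Since 0.734375 <= 1, Kraft's inequality IS satisfied.
A prefix code with these lengths CAN exist.

Kraft sum = 0.734375. Satisfied.


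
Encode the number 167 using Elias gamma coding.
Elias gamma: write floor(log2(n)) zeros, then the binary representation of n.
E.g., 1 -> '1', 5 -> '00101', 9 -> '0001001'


num_bits = floor(log2(167)) + 1 = 8
leading_zeros = num_bits - 1 = 7
binary(167) = 10100111

Elias gamma(167) = '0000000' + '10100111' = 000000010100111 (15 bits)


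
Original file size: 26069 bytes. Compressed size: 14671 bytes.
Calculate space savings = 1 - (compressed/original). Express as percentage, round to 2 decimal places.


ratio = compressed/original = 14671/26069 = 0.562776
savings = 1 - ratio = 1 - 0.562776 = 0.437224
as a percentage: 0.437224 * 100 = 43.72%

Space savings = 1 - 14671/26069 = 43.72%


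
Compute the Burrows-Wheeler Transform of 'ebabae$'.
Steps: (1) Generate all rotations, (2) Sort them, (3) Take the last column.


Rotations (sorted):
  0: $ebabae -> last char: e
  1: abae$eb -> last char: b
  2: ae$ebab -> last char: b
  3: babae$e -> last char: e
  4: bae$eba -> last char: a
  5: e$ebaba -> last char: a
  6: ebabae$ -> last char: $


BWT = ebbeaa$


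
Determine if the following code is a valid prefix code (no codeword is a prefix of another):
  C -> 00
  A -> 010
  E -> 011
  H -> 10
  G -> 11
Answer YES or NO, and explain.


Checking each pair (does one codeword prefix another?):
  C='00' vs A='010': no prefix
  C='00' vs E='011': no prefix
  C='00' vs H='10': no prefix
  C='00' vs G='11': no prefix
  A='010' vs C='00': no prefix
  A='010' vs E='011': no prefix
  A='010' vs H='10': no prefix
  A='010' vs G='11': no prefix
  E='011' vs C='00': no prefix
  E='011' vs A='010': no prefix
  E='011' vs H='10': no prefix
  E='011' vs G='11': no prefix
  H='10' vs C='00': no prefix
  H='10' vs A='010': no prefix
  H='10' vs E='011': no prefix
  H='10' vs G='11': no prefix
  G='11' vs C='00': no prefix
  G='11' vs A='010': no prefix
  G='11' vs E='011': no prefix
  G='11' vs H='10': no prefix
No violation found over all pairs.

YES -- this is a valid prefix code. No codeword is a prefix of any other codeword.


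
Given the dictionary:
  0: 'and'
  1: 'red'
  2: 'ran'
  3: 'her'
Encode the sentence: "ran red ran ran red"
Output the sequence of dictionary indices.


Look up each word in the dictionary:
  'ran' -> 2
  'red' -> 1
  'ran' -> 2
  'ran' -> 2
  'red' -> 1

Encoded: [2, 1, 2, 2, 1]


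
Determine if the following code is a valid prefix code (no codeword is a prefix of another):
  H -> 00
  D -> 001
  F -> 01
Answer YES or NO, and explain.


Checking each pair (does one codeword prefix another?):
  H='00' vs D='001': prefix -- VIOLATION

NO -- this is NOT a valid prefix code. H (00) is a prefix of D (001).


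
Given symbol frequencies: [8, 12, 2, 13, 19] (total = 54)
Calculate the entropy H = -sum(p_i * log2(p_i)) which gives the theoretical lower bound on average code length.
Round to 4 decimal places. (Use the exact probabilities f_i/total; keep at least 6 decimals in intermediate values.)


Per-symbol terms -p_i * log2(p_i) with p_i = f_i/54:
  p = 8/54 = 0.148148: log2(p) = -2.754888, -p*log2(p) = 0.408131
  p = 12/54 = 0.222222: log2(p) = -2.169925, -p*log2(p) = 0.482206
  p = 2/54 = 0.037037: log2(p) = -4.754888, -p*log2(p) = 0.176107
  p = 13/54 = 0.240741: log2(p) = -2.054448, -p*log2(p) = 0.494589
  p = 19/54 = 0.351852: log2(p) = -1.506960, -p*log2(p) = 0.530227
H = 0.408131 + 0.482206 + 0.176107 + 0.494589 + 0.530227 = 2.091260

H = 2.0913 bits/symbol


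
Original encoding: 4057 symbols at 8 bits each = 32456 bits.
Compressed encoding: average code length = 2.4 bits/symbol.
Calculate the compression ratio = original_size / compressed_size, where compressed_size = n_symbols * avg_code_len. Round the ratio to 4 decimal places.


original_size = n_symbols * orig_bits = 4057 * 8 = 32456 bits
compressed_size = n_symbols * avg_code_len = 4057 * 2.4 = 9736.8 bits
ratio = original_size / compressed_size = 32456 / 9736.8 = 3.3333

Compression ratio = 3.3333


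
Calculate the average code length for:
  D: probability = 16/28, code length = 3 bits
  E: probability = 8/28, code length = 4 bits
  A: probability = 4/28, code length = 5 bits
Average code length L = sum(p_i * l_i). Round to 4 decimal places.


Weighted contributions p_i * l_i:
  D: (16/28) * 3 = 48/28
  E: (8/28) * 4 = 32/28
  A: (4/28) * 5 = 20/28
Sum = (48 + 32 + 20)/28 = 100/28

L = 100/28 = 3.5714 bits/symbol


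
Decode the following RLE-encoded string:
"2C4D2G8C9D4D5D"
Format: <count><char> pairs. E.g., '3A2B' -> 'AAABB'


Expanding each <count><char> pair:
  2C -> 'CC'
  4D -> 'DDDD'
  2G -> 'GG'
  8C -> 'CCCCCCCC'
  9D -> 'DDDDDDDDD'
  4D -> 'DDDD'
  5D -> 'DDDDD'

Decoded = CCDDDDGGCCCCCCCCDDDDDDDDDDDDDDDDDD


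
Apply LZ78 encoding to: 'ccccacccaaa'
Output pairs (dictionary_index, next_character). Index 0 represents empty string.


LZ78 encoding steps:
Dictionary: {0: ''}
Step 1: w='' (idx 0), next='c' -> output (0, 'c'), add 'c' as idx 1
Step 2: w='c' (idx 1), next='c' -> output (1, 'c'), add 'cc' as idx 2
Step 3: w='c' (idx 1), next='a' -> output (1, 'a'), add 'ca' as idx 3
Step 4: w='cc' (idx 2), next='c' -> output (2, 'c'), add 'ccc' as idx 4
Step 5: w='' (idx 0), next='a' -> output (0, 'a'), add 'a' as idx 5
Step 6: w='a' (idx 5), next='a' -> output (5, 'a'), add 'aa' as idx 6


Encoded: [(0, 'c'), (1, 'c'), (1, 'a'), (2, 'c'), (0, 'a'), (5, 'a')]


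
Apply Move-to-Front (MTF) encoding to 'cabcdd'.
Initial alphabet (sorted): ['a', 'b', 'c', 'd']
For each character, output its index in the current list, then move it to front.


MTF encoding:
'c': index 2 in ['a', 'b', 'c', 'd'] -> ['c', 'a', 'b', 'd']
'a': index 1 in ['c', 'a', 'b', 'd'] -> ['a', 'c', 'b', 'd']
'b': index 2 in ['a', 'c', 'b', 'd'] -> ['b', 'a', 'c', 'd']
'c': index 2 in ['b', 'a', 'c', 'd'] -> ['c', 'b', 'a', 'd']
'd': index 3 in ['c', 'b', 'a', 'd'] -> ['d', 'c', 'b', 'a']
'd': index 0 in ['d', 'c', 'b', 'a'] -> ['d', 'c', 'b', 'a']


Output: [2, 1, 2, 2, 3, 0]


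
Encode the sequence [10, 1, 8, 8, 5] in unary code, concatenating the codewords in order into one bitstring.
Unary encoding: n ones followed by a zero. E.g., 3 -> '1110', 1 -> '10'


Encode each number as n ones followed by a terminating 0:
  10 -> 11111111110 (11 bits)
  1 -> 10 (2 bits)
  8 -> 111111110 (9 bits)
  8 -> 111111110 (9 bits)
  5 -> 111110 (6 bits)
Total length = 11 + 2 + 9 + 9 + 6 = 37 bits.

Unary([10, 1, 8, 8, 5]) = 1111111111010111111110111111110111110 (37 bits)


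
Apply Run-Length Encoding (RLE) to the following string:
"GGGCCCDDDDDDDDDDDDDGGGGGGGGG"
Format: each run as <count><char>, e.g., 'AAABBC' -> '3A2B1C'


Scanning runs left to right:
  i=0: run of 'G' x 3 -> '3G'
  i=3: run of 'C' x 3 -> '3C'
  i=6: run of 'D' x 13 -> '13D'
  i=19: run of 'G' x 9 -> '9G'

RLE = 3G3C13D9G


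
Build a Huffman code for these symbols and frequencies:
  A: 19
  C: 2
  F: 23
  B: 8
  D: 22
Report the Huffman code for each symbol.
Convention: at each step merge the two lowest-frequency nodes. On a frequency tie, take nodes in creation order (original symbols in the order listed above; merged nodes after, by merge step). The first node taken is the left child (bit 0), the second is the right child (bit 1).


Huffman tree construction:
Step 1: Merge C(2) + B(8) = 10
Step 2: Merge (C+B)(10) + A(19) = 29
Step 3: Merge D(22) + F(23) = 45
Step 4: Merge ((C+B)+A)(29) + (D+F)(45) = 74
Read each symbol's code off the tree from the root (left child = 0, right child = 1).

Codes:
  A: 01 (length 2)
  C: 000 (length 3)
  F: 11 (length 2)
  B: 001 (length 3)
  D: 10 (length 2)
Average code length: 158/74 = 2.1351 bits/symbol


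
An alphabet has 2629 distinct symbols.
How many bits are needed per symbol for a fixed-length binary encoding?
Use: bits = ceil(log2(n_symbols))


log2(2629) = 11.3603
Bracket: 2^11 = 2048 < 2629 <= 2^12 = 4096
So ceil(log2(2629)) = 12

bits = ceil(log2(2629)) = ceil(11.3603) = 12 bits


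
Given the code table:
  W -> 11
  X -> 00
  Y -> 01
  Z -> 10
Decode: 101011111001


Decoding:
10 -> Z
10 -> Z
11 -> W
11 -> W
10 -> Z
01 -> Y


Result: ZZWWZY


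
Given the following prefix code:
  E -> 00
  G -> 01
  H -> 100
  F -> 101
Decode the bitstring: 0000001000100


Decoding step by step:
Bits 00 -> E
Bits 00 -> E
Bits 00 -> E
Bits 100 -> H
Bits 01 -> G
Bits 00 -> E


Decoded message: EEEHGE


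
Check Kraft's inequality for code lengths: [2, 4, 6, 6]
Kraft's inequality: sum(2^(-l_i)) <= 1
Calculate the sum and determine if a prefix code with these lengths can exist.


Sum = 2^(-2) + 2^(-4) + 2^(-6) + 2^(-6)
    = 0.25 + 0.0625 + 0.015625 + 0.015625
    = 22/64 = 0.34375
Since 0.34375 <= 1, Kraft's inequality IS satisfied.
A prefix code with these lengths CAN exist.

Kraft sum = 0.34375. Satisfied.


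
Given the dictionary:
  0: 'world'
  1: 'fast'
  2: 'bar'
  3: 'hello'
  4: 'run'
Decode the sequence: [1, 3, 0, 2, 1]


Look up each index in the dictionary:
  1 -> 'fast'
  3 -> 'hello'
  0 -> 'world'
  2 -> 'bar'
  1 -> 'fast'

Decoded: "fast hello world bar fast"


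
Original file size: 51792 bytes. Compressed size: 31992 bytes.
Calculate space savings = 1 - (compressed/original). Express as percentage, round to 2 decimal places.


ratio = compressed/original = 31992/51792 = 0.617702
savings = 1 - ratio = 1 - 0.617702 = 0.382298
as a percentage: 0.382298 * 100 = 38.23%

Space savings = 1 - 31992/51792 = 38.23%


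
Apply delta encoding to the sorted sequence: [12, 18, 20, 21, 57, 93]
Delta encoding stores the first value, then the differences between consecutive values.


First value: 12
Deltas:
  18 - 12 = 6
  20 - 18 = 2
  21 - 20 = 1
  57 - 21 = 36
  93 - 57 = 36


Delta encoded: [12, 6, 2, 1, 36, 36]


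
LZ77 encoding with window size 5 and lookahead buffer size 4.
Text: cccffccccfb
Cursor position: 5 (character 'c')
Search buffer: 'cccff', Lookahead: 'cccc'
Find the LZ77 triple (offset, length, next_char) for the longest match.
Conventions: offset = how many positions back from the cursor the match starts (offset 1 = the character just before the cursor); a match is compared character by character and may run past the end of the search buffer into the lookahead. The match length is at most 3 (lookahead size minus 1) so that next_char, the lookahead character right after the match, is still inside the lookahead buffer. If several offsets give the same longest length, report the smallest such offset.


Try each offset into the search buffer:
  offset=1 (pos 4, char 'f'): match length 0
  offset=2 (pos 3, char 'f'): match length 0
  offset=3 (pos 2, char 'c'): match length 1
  offset=4 (pos 1, char 'c'): match length 2
  offset=5 (pos 0, char 'c'): match length 3
Longest match has length 3 at offset 5.
next_char = character at position 5 + 3 = 8 -> 'c'

Best match: offset=5, length=3 (matching 'ccc' starting at position 0)
LZ77 triple: (5, 3, 'c')


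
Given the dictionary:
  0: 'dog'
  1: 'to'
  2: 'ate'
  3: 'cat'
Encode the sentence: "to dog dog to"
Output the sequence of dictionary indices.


Look up each word in the dictionary:
  'to' -> 1
  'dog' -> 0
  'dog' -> 0
  'to' -> 1

Encoded: [1, 0, 0, 1]


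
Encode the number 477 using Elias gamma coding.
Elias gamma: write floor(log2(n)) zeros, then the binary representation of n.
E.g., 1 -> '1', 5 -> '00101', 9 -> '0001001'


num_bits = floor(log2(477)) + 1 = 9
leading_zeros = num_bits - 1 = 8
binary(477) = 111011101

Elias gamma(477) = '00000000' + '111011101' = 00000000111011101 (17 bits)


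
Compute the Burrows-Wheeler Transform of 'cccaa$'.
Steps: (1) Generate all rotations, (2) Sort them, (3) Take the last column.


Rotations (sorted):
  0: $cccaa -> last char: a
  1: a$ccca -> last char: a
  2: aa$ccc -> last char: c
  3: caa$cc -> last char: c
  4: ccaa$c -> last char: c
  5: cccaa$ -> last char: $


BWT = aaccc$


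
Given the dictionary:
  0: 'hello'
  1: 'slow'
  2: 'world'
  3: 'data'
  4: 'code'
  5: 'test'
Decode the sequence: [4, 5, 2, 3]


Look up each index in the dictionary:
  4 -> 'code'
  5 -> 'test'
  2 -> 'world'
  3 -> 'data'

Decoded: "code test world data"


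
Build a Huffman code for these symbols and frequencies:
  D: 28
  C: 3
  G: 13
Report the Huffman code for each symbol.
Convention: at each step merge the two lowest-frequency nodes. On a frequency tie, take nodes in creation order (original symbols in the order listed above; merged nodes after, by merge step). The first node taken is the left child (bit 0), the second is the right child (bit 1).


Huffman tree construction:
Step 1: Merge C(3) + G(13) = 16
Step 2: Merge (C+G)(16) + D(28) = 44
Read each symbol's code off the tree from the root (left child = 0, right child = 1).

Codes:
  D: 1 (length 1)
  C: 00 (length 2)
  G: 01 (length 2)
Average code length: 60/44 = 1.3636 bits/symbol


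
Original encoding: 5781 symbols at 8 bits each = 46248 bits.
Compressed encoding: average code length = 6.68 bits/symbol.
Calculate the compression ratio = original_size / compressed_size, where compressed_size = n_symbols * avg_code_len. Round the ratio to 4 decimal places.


original_size = n_symbols * orig_bits = 5781 * 8 = 46248 bits
compressed_size = n_symbols * avg_code_len = 5781 * 6.68 = 38617.08 bits
ratio = original_size / compressed_size = 46248 / 38617.08 = 1.1976

Compression ratio = 1.1976


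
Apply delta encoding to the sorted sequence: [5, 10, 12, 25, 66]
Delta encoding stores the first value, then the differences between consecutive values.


First value: 5
Deltas:
  10 - 5 = 5
  12 - 10 = 2
  25 - 12 = 13
  66 - 25 = 41


Delta encoded: [5, 5, 2, 13, 41]


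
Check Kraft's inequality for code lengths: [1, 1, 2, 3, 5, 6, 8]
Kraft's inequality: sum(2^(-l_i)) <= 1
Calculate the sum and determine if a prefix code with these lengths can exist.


Sum = 2^(-1) + 2^(-1) + 2^(-2) + 2^(-3) + 2^(-5) + 2^(-6) + 2^(-8)
    = 0.5 + 0.5 + 0.25 + 0.125 + 0.03125 + 0.015625 + 0.00390625
    = 365/256 = 1.42578125
Since 1.42578125 > 1, Kraft's inequality is NOT satisfied.
A prefix code with these lengths CANNOT exist.

Kraft sum = 1.42578125. Not satisfied.


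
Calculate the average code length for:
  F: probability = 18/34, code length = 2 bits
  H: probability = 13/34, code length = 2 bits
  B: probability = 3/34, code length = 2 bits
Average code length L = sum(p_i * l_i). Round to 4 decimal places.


Weighted contributions p_i * l_i:
  F: (18/34) * 2 = 36/34
  H: (13/34) * 2 = 26/34
  B: (3/34) * 2 = 6/34
Sum = (36 + 26 + 6)/34 = 68/34

L = 68/34 = 2.0000 bits/symbol


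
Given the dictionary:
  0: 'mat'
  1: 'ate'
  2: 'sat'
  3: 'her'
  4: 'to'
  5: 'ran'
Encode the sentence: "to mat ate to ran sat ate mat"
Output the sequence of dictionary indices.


Look up each word in the dictionary:
  'to' -> 4
  'mat' -> 0
  'ate' -> 1
  'to' -> 4
  'ran' -> 5
  'sat' -> 2
  'ate' -> 1
  'mat' -> 0

Encoded: [4, 0, 1, 4, 5, 2, 1, 0]


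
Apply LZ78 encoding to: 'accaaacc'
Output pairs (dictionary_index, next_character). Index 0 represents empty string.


LZ78 encoding steps:
Dictionary: {0: ''}
Step 1: w='' (idx 0), next='a' -> output (0, 'a'), add 'a' as idx 1
Step 2: w='' (idx 0), next='c' -> output (0, 'c'), add 'c' as idx 2
Step 3: w='c' (idx 2), next='a' -> output (2, 'a'), add 'ca' as idx 3
Step 4: w='a' (idx 1), next='a' -> output (1, 'a'), add 'aa' as idx 4
Step 5: w='c' (idx 2), next='c' -> output (2, 'c'), add 'cc' as idx 5


Encoded: [(0, 'a'), (0, 'c'), (2, 'a'), (1, 'a'), (2, 'c')]


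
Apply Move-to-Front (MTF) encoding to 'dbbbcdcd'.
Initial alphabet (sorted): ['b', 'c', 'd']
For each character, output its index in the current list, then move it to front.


MTF encoding:
'd': index 2 in ['b', 'c', 'd'] -> ['d', 'b', 'c']
'b': index 1 in ['d', 'b', 'c'] -> ['b', 'd', 'c']
'b': index 0 in ['b', 'd', 'c'] -> ['b', 'd', 'c']
'b': index 0 in ['b', 'd', 'c'] -> ['b', 'd', 'c']
'c': index 2 in ['b', 'd', 'c'] -> ['c', 'b', 'd']
'd': index 2 in ['c', 'b', 'd'] -> ['d', 'c', 'b']
'c': index 1 in ['d', 'c', 'b'] -> ['c', 'd', 'b']
'd': index 1 in ['c', 'd', 'b'] -> ['d', 'c', 'b']


Output: [2, 1, 0, 0, 2, 2, 1, 1]


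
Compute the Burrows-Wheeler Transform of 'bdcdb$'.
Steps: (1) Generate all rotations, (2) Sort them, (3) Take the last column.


Rotations (sorted):
  0: $bdcdb -> last char: b
  1: b$bdcd -> last char: d
  2: bdcdb$ -> last char: $
  3: cdb$bd -> last char: d
  4: db$bdc -> last char: c
  5: dcdb$b -> last char: b


BWT = bd$dcb


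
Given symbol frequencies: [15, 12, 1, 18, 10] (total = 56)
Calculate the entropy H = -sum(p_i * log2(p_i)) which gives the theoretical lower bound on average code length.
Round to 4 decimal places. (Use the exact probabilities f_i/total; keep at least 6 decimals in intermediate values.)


Per-symbol terms -p_i * log2(p_i) with p_i = f_i/56:
  p = 15/56 = 0.267857: log2(p) = -1.900464, -p*log2(p) = 0.509053
  p = 12/56 = 0.214286: log2(p) = -2.222392, -p*log2(p) = 0.476227
  p = 1/56 = 0.017857: log2(p) = -5.807355, -p*log2(p) = 0.103703
  p = 18/56 = 0.321429: log2(p) = -1.637430, -p*log2(p) = 0.526317
  p = 10/56 = 0.178571: log2(p) = -2.485427, -p*log2(p) = 0.443826
H = 0.509053 + 0.476227 + 0.103703 + 0.526317 + 0.443826 = 2.059126

H = 2.0591 bits/symbol


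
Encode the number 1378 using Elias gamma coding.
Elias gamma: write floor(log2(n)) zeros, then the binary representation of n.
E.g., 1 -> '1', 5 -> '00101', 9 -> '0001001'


num_bits = floor(log2(1378)) + 1 = 11
leading_zeros = num_bits - 1 = 10
binary(1378) = 10101100010

Elias gamma(1378) = '0000000000' + '10101100010' = 000000000010101100010 (21 bits)


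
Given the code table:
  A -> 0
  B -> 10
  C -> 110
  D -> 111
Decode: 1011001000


Decoding:
10 -> B
110 -> C
0 -> A
10 -> B
0 -> A
0 -> A


Result: BCABAA


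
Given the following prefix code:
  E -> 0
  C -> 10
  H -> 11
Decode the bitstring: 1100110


Decoding step by step:
Bits 11 -> H
Bits 0 -> E
Bits 0 -> E
Bits 11 -> H
Bits 0 -> E


Decoded message: HEEHE


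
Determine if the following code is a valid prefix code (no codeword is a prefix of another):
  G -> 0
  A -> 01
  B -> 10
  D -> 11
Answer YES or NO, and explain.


Checking each pair (does one codeword prefix another?):
  G='0' vs A='01': prefix -- VIOLATION

NO -- this is NOT a valid prefix code. G (0) is a prefix of A (01).


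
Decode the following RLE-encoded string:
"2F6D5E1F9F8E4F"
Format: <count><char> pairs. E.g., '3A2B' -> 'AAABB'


Expanding each <count><char> pair:
  2F -> 'FF'
  6D -> 'DDDDDD'
  5E -> 'EEEEE'
  1F -> 'F'
  9F -> 'FFFFFFFFF'
  8E -> 'EEEEEEEE'
  4F -> 'FFFF'

Decoded = FFDDDDDDEEEEEFFFFFFFFFFEEEEEEEEFFFF


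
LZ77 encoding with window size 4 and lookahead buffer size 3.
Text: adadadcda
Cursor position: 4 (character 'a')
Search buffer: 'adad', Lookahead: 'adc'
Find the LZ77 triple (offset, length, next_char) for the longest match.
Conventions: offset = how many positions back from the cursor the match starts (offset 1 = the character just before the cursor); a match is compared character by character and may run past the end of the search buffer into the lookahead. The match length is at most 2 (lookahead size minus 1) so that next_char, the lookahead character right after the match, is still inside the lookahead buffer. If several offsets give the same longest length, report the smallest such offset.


Try each offset into the search buffer:
  offset=1 (pos 3, char 'd'): match length 0
  offset=2 (pos 2, char 'a'): match length 2
  offset=3 (pos 1, char 'd'): match length 0
  offset=4 (pos 0, char 'a'): match length 2
Longest match has length 2, found at offsets 2, 4; take the smallest, offset 2.
next_char = character at position 4 + 2 = 6 -> 'c'

Best match: offset=2, length=2 (matching 'ad' starting at position 2)
LZ77 triple: (2, 2, 'c')


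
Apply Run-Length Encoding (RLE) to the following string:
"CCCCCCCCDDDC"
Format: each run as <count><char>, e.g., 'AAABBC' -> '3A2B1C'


Scanning runs left to right:
  i=0: run of 'C' x 8 -> '8C'
  i=8: run of 'D' x 3 -> '3D'
  i=11: run of 'C' x 1 -> '1C'

RLE = 8C3D1C


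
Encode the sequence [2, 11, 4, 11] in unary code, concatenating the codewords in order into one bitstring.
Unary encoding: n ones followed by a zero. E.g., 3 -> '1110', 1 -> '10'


Encode each number as n ones followed by a terminating 0:
  2 -> 110 (3 bits)
  11 -> 111111111110 (12 bits)
  4 -> 11110 (5 bits)
  11 -> 111111111110 (12 bits)
Total length = 3 + 12 + 5 + 12 = 32 bits.

Unary([2, 11, 4, 11]) = 11011111111111011110111111111110 (32 bits)


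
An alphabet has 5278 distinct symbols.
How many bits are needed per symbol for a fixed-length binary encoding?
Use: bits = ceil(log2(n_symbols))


log2(5278) = 12.3658
Bracket: 2^12 = 4096 < 5278 <= 2^13 = 8192
So ceil(log2(5278)) = 13

bits = ceil(log2(5278)) = ceil(12.3658) = 13 bits


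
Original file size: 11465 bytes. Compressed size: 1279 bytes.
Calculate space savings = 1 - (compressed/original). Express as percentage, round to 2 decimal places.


ratio = compressed/original = 1279/11465 = 0.111557
savings = 1 - ratio = 1 - 0.111557 = 0.888443
as a percentage: 0.888443 * 100 = 88.84%

Space savings = 1 - 1279/11465 = 88.84%


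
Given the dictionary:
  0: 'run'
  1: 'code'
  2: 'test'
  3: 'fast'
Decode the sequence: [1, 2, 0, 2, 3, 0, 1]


Look up each index in the dictionary:
  1 -> 'code'
  2 -> 'test'
  0 -> 'run'
  2 -> 'test'
  3 -> 'fast'
  0 -> 'run'
  1 -> 'code'

Decoded: "code test run test fast run code"


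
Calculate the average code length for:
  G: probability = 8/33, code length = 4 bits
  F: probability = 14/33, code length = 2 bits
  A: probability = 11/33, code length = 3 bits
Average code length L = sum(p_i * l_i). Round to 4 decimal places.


Weighted contributions p_i * l_i:
  G: (8/33) * 4 = 32/33
  F: (14/33) * 2 = 28/33
  A: (11/33) * 3 = 33/33
Sum = (32 + 28 + 33)/33 = 93/33

L = 93/33 = 2.8182 bits/symbol


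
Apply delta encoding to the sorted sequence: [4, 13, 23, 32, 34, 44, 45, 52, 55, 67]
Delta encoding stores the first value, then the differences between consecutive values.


First value: 4
Deltas:
  13 - 4 = 9
  23 - 13 = 10
  32 - 23 = 9
  34 - 32 = 2
  44 - 34 = 10
  45 - 44 = 1
  52 - 45 = 7
  55 - 52 = 3
  67 - 55 = 12


Delta encoded: [4, 9, 10, 9, 2, 10, 1, 7, 3, 12]


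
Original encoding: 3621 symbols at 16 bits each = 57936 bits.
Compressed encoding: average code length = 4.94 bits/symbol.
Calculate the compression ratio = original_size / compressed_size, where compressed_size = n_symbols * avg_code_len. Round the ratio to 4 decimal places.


original_size = n_symbols * orig_bits = 3621 * 16 = 57936 bits
compressed_size = n_symbols * avg_code_len = 3621 * 4.94 = 17887.74 bits
ratio = original_size / compressed_size = 57936 / 17887.74 = 3.2389

Compression ratio = 3.2389
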